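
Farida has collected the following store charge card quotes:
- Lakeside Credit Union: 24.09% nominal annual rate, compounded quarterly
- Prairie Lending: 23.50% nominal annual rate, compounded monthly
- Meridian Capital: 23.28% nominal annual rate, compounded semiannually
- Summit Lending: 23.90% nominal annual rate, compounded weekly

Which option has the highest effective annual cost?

Lakeside Credit Union: (1 + 0.2409/4)^4 − 1 = 26.355%
Prairie Lending: (1 + 0.2350/12)^12 − 1 = 26.204%
Meridian Capital: (1 + 0.2328/2)^2 − 1 = 24.635%
Summit Lending: (1 + 0.2390/52)^52 − 1 = 26.928%
The highest effective annual rate is Summit Lending at 26.928%.

Summit Lending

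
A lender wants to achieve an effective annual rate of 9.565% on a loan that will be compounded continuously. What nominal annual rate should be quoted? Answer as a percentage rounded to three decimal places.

Continuous: nominal r satisfies e^r − 1 = 0.09565.
r = ln(1 + 0.09565) = ln(1.09565) = 0.091348 = 9.135%.

9.135%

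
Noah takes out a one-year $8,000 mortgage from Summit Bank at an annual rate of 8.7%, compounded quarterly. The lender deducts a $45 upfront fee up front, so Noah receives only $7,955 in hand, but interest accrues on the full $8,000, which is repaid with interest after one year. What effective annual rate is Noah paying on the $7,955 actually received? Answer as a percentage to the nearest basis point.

Amount owed after one year: 8,000 × (1 + 0.087/4)^4 = 8,000 × 1.089880 = $8,719.04.
Effective rate on net proceeds: 8,719.04 / 7,955 − 1 = 0.096045 = 9.60%.

9.60%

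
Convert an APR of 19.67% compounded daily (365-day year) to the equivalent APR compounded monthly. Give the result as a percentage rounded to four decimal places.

19.8267%

EAR = (1 + 0.1967/365)^365 − 1 = 0.217314.
Solve (1 + r/12)^12 = 1.217314: r/12 = 1.217314^(1/12) − 1 = 0.016522, so r = 0.198267 = 19.8267%.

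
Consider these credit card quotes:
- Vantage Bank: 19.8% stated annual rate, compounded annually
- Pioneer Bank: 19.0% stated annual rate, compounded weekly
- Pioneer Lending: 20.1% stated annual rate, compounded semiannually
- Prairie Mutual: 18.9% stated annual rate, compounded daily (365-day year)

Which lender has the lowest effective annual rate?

Vantage Bank: compounded annually, EAR = 19.800%
Pioneer Bank: (1 + 0.190/52)^52 − 1 = 20.883%
Pioneer Lending: (1 + 0.201/2)^2 − 1 = 21.110%
Prairie Mutual: (1 + 0.189/365)^365 − 1 = 20.798%
The lowest effective annual rate is Vantage Bank at 19.800%.

Vantage Bank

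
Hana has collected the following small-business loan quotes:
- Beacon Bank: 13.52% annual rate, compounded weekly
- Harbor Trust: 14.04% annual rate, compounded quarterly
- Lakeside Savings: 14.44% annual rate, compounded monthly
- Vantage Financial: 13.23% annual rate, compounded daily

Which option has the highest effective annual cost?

Lakeside Savings

Beacon Bank: (1 + 0.1352/52)^52 − 1 = 14.456%
Harbor Trust: (1 + 0.1404/4)^4 − 1 = 14.797%
Lakeside Savings: (1 + 0.1444/12)^12 − 1 = 15.435%
Vantage Financial: (1 + 0.1323/365)^365 − 1 = 14.142%
The highest effective annual rate is Lakeside Savings at 15.435%.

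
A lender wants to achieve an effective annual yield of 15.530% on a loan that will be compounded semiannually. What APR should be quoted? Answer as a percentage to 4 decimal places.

14.9698%

(1 + r/2)^2 − 1 = 0.15530, so 1 + r/2 = 1.15530^(1/2).
r/2 = 0.074849, so r = 0.149698 = 14.9698%.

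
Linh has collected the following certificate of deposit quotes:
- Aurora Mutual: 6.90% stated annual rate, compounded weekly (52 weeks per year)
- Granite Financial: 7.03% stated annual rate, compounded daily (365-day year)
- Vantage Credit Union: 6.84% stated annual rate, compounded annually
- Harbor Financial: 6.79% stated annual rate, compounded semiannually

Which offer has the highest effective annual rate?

Granite Financial

Aurora Mutual: (1 + 0.0690/52)^52 − 1 = 7.139%
Granite Financial: (1 + 0.0703/365)^365 − 1 = 7.282%
Vantage Credit Union: compounded annually, EAR = 6.840%
Harbor Financial: (1 + 0.0679/2)^2 − 1 = 6.905%
The highest effective annual rate is Granite Financial at 7.282%.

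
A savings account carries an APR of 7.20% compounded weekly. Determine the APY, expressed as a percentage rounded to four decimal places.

7.4602%

EAR = (1 + 0.0720/52)^52 − 1.
= 1.074602 − 1 = 7.4602%.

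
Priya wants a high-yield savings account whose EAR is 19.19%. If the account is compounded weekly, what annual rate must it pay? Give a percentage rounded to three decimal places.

(1 + r/52)^52 − 1 = 0.1919, so 1 + r/52 = 1.1919^(1/52).
r/52 = 0.003382, so r = 0.175845 = 17.585%.

17.585%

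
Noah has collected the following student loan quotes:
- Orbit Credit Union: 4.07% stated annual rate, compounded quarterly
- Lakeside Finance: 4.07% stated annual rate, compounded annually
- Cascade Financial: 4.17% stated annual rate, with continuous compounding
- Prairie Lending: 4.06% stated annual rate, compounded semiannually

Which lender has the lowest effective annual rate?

Orbit Credit Union: (1 + 0.0407/4)^4 − 1 = 4.133%
Lakeside Finance: compounded annually, EAR = 4.070%
Cascade Financial: e^0.0417 − 1 = 4.258%
Prairie Lending: (1 + 0.0406/2)^2 − 1 = 4.101%
The lowest effective annual rate is Lakeside Finance at 4.070%.

Lakeside Finance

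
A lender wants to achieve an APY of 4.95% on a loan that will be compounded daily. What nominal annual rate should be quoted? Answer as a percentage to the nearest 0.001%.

4.832%

(1 + r/365)^365 − 1 = 0.0495, so 1 + r/365 = 1.0495^(1/365).
r/365 = 0.000132, so r = 0.048317 = 4.832%.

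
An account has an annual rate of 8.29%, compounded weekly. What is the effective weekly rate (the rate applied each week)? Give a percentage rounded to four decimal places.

0.1594%

With a nominal annual rate compounded weekly, the periodic rate is the nominal rate divided by 52.
i = 0.0829 / 52 = 0.0015942 = 0.1594%.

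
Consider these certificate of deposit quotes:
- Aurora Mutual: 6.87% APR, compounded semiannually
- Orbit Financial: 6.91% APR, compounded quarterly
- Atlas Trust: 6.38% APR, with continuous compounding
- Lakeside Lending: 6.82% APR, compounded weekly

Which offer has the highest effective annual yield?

Aurora Mutual: (1 + 0.0687/2)^2 − 1 = 6.988%
Orbit Financial: (1 + 0.0691/4)^4 − 1 = 7.091%
Atlas Trust: e^0.0638 − 1 = 6.588%
Lakeside Lending: (1 + 0.0682/52)^52 − 1 = 7.053%
The highest effective annual rate is Orbit Financial at 7.091%.

Orbit Financial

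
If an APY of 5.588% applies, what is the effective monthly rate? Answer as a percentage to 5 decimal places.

The per-month rate i satisfies (1 + i)^12 = 1 + 0.05588.
i = 1.05588^(1/12) − 1 = 0.0045415 = 0.45415%.

0.45415%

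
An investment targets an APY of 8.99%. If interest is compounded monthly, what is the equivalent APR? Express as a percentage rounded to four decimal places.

8.6395%

(1 + r/12)^12 − 1 = 0.0899, so 1 + r/12 = 1.0899^(1/12).
r/12 = 0.007200, so r = 0.086395 = 8.6395%.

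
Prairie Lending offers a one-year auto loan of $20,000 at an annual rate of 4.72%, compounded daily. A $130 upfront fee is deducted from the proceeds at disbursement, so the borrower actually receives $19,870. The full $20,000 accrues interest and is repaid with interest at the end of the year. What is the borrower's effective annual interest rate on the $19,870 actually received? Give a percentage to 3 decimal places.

5.519%

Amount owed after one year: 20,000 × (1 + 0.0472/365)^365 = 20,000 × 1.048328 = $20,966.57.
Effective rate on net proceeds: 20,966.57 / 19,870 − 1 = 0.055187 = 5.519%.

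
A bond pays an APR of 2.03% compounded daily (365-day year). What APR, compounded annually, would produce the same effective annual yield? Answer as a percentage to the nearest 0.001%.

EAR = (1 + 0.0203/365)^365 − 1 = 0.020507.
Compounded annually, the equivalent nominal rate is the EAR itself: 2.051%.

2.051%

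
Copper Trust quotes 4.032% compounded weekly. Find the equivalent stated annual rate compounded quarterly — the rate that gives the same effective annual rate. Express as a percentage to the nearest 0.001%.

EAR = (1 + 0.04032/52)^52 − 1 = 0.041128.
Solve (1 + r/4)^4 = 1.041128: r/4 = 1.041128^(1/4) − 1 = 0.010127, so r = 0.040508 = 4.051%.

4.051%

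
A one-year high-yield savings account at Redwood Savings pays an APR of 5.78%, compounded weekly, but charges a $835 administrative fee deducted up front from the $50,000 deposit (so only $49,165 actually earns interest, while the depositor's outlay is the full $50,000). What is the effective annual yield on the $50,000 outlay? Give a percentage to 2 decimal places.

Value after one year: 49,165 × (1 + 0.0578/52)^52 = 49,165 × 1.059469 = $52,088.80.
Effective yield on the $50,000 outlay: 52,088.80 / 50,000 − 1 = 0.041776 = 4.18%.

4.18%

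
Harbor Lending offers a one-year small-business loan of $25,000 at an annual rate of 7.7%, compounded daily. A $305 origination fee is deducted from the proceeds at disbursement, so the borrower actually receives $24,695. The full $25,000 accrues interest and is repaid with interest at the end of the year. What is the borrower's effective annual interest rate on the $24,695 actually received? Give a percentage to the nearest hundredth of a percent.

9.34%

Amount owed after one year: 25,000 × (1 + 0.077/365)^365 = 25,000 × 1.080033 = $27,000.83.
Effective rate on net proceeds: 27,000.83 / 24,695 − 1 = 0.093372 = 9.34%.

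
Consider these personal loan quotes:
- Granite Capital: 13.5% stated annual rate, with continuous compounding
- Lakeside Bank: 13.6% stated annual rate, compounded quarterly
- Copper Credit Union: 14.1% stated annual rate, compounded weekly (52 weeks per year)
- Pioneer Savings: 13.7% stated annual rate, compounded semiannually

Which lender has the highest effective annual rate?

Copper Credit Union

Granite Capital: e^0.135 − 1 = 14.454%
Lakeside Bank: (1 + 0.136/4)^4 − 1 = 14.309%
Copper Credit Union: (1 + 0.141/52)^52 − 1 = 15.120%
Pioneer Savings: (1 + 0.137/2)^2 − 1 = 14.169%
The highest effective annual rate is Copper Credit Union at 15.120%.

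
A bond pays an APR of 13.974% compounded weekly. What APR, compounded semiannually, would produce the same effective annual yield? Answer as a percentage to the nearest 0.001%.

14.454%

EAR = (1 + 0.13974/52)^52 − 1 = 0.149759.
Solve (1 + r/2)^2 = 1.149759: r/2 = 1.149759^(1/2) − 1 = 0.072268, so r = 0.144537 = 14.454%.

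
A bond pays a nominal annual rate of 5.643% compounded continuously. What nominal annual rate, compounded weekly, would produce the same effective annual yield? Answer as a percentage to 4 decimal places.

5.6461%

EAR under continuous compounding: e^0.05643 − 1 = 0.058053.
Solve (1 + r/52)^52 = 1.058053: r/52 = 1.058053^(1/52) − 1 = 0.001086, so r = 0.056461 = 5.6461%.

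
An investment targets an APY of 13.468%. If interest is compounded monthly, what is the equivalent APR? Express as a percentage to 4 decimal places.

12.7018%

(1 + r/12)^12 − 1 = 0.13468, so 1 + r/12 = 1.13468^(1/12).
r/12 = 0.010585, so r = 0.127018 = 12.7018%.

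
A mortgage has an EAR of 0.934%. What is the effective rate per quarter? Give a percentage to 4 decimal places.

0.2327%

The per-quarter rate i satisfies (1 + i)^4 = 1 + 0.00934.
i = 1.00934^(1/4) − 1 = 0.0023269 = 0.2327%.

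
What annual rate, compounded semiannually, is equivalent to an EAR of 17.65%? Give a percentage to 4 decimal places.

(1 + r/2)^2 − 1 = 0.1765, so 1 + r/2 = 1.1765^(1/2).
r/2 = 0.084666, so r = 0.169332 = 16.9332%.

16.9332%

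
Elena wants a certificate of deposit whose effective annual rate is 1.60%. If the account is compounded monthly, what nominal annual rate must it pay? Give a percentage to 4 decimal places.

(1 + r/12)^12 − 1 = 0.0160, so 1 + r/12 = 1.0160^(1/12).
r/12 = 0.001324, so r = 0.015884 = 1.5884%.

1.5884%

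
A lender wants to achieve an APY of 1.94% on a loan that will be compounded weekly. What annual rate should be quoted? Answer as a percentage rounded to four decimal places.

(1 + r/52)^52 − 1 = 0.0194, so 1 + r/52 = 1.0194^(1/52).
r/52 = 0.000370, so r = 0.019218 = 1.9218%.

1.9218%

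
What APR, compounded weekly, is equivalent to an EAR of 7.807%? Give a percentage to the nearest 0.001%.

(1 + r/52)^52 − 1 = 0.07807, so 1 + r/52 = 1.07807^(1/52).
r/52 = 0.001447, so r = 0.075227 = 7.523%.

7.523%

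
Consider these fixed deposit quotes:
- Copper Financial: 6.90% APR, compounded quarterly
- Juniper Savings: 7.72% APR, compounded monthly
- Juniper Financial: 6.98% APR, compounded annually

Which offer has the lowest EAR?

Copper Financial: (1 + 0.0690/4)^4 − 1 = 7.081%
Juniper Savings: (1 + 0.0772/12)^12 − 1 = 7.999%
Juniper Financial: compounded annually, EAR = 6.980%
The lowest effective annual rate is Juniper Financial at 6.980%.

Juniper Financial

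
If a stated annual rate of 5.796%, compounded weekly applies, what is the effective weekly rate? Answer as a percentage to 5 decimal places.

With a nominal annual rate compounded weekly, the periodic rate is the nominal rate divided by 52.
i = 0.05796 / 52 = 0.0011146 = 0.11146%.

0.11146%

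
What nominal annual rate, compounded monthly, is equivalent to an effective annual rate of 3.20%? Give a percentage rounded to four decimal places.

(1 + r/12)^12 − 1 = 0.0320, so 1 + r/12 = 1.0320^(1/12).
r/12 = 0.002628, so r = 0.031540 = 3.1540%.

3.1540%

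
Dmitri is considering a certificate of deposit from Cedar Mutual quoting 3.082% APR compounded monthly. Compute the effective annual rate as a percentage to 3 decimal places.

3.126%

EAR = (1 + 0.03082/12)^12 − 1.
= (1 + 0.002568)^12 − 1 = 1.031259 − 1 = 3.126%.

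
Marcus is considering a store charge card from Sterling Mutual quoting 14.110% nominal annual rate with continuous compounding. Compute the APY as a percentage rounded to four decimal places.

With continuous compounding, EAR = e^0.14110 − 1.
e^0.14110 = 1.151540, so EAR = 0.151540 = 15.1540%.

15.1540%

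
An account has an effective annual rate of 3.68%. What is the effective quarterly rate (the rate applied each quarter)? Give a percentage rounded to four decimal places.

The per-quarter rate i satisfies (1 + i)^4 = 1 + 0.0368.
i = 1.0368^(1/4) − 1 = 0.0090757 = 0.9076%.

0.9076%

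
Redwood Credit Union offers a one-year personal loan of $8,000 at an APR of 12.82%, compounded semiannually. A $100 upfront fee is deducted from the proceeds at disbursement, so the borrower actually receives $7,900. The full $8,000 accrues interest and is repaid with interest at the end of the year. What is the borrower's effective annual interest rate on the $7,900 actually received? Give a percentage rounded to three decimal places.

Amount owed after one year: 8,000 × (1 + 0.1282/2)^2 = 8,000 × 1.132309 = $9,058.47.
Effective rate on net proceeds: 9,058.47 / 7,900 − 1 = 0.146642 = 14.664%.

14.664%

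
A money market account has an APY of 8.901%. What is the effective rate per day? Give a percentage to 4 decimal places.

0.0234%

The per-day rate i satisfies (1 + i)^365 = 1 + 0.08901.
i = 1.08901^(1/365) − 1 = 0.0002336 = 0.0234%.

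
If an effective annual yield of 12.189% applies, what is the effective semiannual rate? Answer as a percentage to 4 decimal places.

The per-half-year rate i satisfies (1 + i)^2 = 1 + 0.12189.
i = 1.12189^(1/2) − 1 = 0.0591931 = 5.9193%.

5.9193%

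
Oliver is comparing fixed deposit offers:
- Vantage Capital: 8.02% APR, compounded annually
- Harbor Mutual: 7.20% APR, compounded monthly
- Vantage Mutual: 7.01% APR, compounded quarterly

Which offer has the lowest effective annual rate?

Vantage Mutual

Vantage Capital: compounded annually, EAR = 8.020%
Harbor Mutual: (1 + 0.0720/12)^12 − 1 = 7.442%
Vantage Mutual: (1 + 0.0701/4)^4 − 1 = 7.196%
The lowest effective annual rate is Vantage Mutual at 7.196%.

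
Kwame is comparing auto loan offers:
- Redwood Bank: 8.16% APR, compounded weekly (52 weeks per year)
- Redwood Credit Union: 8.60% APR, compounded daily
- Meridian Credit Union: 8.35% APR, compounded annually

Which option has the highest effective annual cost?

Redwood Credit Union

Redwood Bank: (1 + 0.0816/52)^52 − 1 = 8.495%
Redwood Credit Union: (1 + 0.0860/365)^365 − 1 = 8.980%
Meridian Credit Union: compounded annually, EAR = 8.350%
The highest effective annual rate is Redwood Credit Union at 8.980%.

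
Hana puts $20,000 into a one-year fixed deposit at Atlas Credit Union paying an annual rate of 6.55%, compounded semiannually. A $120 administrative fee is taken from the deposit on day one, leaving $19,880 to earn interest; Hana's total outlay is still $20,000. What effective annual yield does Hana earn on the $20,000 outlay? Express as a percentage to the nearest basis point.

Value after one year: 19,880 × (1 + 0.0655/2)^2 = 19,880 × 1.066573 = $21,203.46.
Effective yield on the $20,000 outlay: 21,203.46 / 20,000 − 1 = 0.060173 = 6.02%.

6.02%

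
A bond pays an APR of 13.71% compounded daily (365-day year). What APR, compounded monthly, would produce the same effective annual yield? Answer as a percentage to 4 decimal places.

EAR = (1 + 0.1371/365)^365 − 1 = 0.146913.
Solve (1 + r/12)^12 = 1.146913: r/12 = 1.146913^(1/12) − 1 = 0.011488, so r = 0.137860 = 13.7860%.

13.7860%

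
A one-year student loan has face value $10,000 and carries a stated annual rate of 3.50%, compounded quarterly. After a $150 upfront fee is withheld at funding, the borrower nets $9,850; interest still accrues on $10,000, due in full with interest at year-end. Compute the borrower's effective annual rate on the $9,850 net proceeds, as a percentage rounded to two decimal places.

Amount owed after one year: 10,000 × (1 + 0.0350/4)^4 = 10,000 × 1.035462 = $10,354.62.
Effective rate on net proceeds: 10,354.62 / 9,850 − 1 = 0.051231 = 5.12%.

5.12%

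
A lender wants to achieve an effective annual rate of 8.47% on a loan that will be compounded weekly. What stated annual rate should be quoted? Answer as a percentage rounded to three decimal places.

(1 + r/52)^52 − 1 = 0.0847, so 1 + r/52 = 1.0847^(1/52).
r/52 = 0.001565, so r = 0.081367 = 8.137%.

8.137%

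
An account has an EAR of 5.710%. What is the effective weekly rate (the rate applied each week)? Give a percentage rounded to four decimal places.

The per-week rate i satisfies (1 + i)^52 = 1 + 0.05710.
i = 1.05710^(1/52) − 1 = 0.0010684 = 0.1068%.

0.1068%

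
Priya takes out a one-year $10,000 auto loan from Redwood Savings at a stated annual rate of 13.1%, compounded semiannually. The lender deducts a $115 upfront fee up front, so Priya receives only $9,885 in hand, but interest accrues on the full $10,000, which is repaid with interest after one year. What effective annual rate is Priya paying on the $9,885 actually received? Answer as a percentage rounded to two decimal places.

Amount owed after one year: 10,000 × (1 + 0.131/2)^2 = 10,000 × 1.135290 = $11,352.90.
Effective rate on net proceeds: 11,352.90 / 9,885 − 1 = 0.148498 = 14.85%.

14.85%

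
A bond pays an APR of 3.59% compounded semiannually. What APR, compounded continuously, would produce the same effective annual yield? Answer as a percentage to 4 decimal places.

3.5582%

EAR = (1 + 0.0359/2)^2 − 1 = 0.036222.
Equivalent continuous rate: r = ln(1 + 0.036222) = 0.035582 = 3.5582%.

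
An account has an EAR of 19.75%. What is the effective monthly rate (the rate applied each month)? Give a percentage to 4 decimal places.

1.5133%

The per-month rate i satisfies (1 + i)^12 = 1 + 0.1975.
i = 1.1975^(1/12) − 1 = 0.0151330 = 1.5133%.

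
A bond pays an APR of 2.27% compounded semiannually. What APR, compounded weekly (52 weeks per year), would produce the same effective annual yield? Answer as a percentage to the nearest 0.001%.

EAR = (1 + 0.0227/2)^2 − 1 = 0.022829.
Solve (1 + r/52)^52 = 1.022829: r/52 = 1.022829^(1/52) − 1 = 0.000434, so r = 0.022577 = 2.258%.

2.258%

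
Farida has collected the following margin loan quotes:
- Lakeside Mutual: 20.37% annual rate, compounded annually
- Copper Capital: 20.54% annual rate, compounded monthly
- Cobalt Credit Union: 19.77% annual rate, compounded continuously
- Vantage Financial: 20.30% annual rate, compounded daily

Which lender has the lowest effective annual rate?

Lakeside Mutual

Lakeside Mutual: compounded annually, EAR = 20.370%
Copper Capital: (1 + 0.2054/12)^12 − 1 = 22.588%
Cobalt Credit Union: e^0.1977 − 1 = 21.860%
Vantage Financial: (1 + 0.2030/365)^365 − 1 = 22.500%
The lowest effective annual rate is Lakeside Mutual at 20.370%.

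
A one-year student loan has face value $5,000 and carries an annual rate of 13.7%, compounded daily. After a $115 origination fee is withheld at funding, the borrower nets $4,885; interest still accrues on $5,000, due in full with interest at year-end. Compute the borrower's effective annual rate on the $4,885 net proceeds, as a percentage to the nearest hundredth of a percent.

Amount owed after one year: 5,000 × (1 + 0.137/365)^365 = 5,000 × 1.146799 = $5,733.99.
Effective rate on net proceeds: 5,733.99 / 4,885 − 1 = 0.173796 = 17.38%.

17.38%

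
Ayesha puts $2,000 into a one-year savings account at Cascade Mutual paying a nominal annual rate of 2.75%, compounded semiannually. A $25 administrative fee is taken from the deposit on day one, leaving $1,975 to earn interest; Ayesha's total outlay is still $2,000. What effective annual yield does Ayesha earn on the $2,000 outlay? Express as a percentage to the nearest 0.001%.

1.484%

Value after one year: 1,975 × (1 + 0.0275/2)^2 = 1,975 × 1.027689 = $2,029.69.
Effective yield on the $2,000 outlay: 2,029.69 / 2,000 − 1 = 0.014843 = 1.484%.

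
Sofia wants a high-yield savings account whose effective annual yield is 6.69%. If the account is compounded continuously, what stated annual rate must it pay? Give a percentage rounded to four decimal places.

Continuous: nominal r satisfies e^r − 1 = 0.0669.
r = ln(1 + 0.0669) = ln(1.0669) = 0.064757 = 6.4757%.

6.4757%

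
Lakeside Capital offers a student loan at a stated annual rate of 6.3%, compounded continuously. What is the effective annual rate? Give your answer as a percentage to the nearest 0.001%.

6.503%

With continuous compounding, EAR = e^0.063 − 1.
e^0.063 = 1.065027, so EAR = 0.065027 = 6.503%.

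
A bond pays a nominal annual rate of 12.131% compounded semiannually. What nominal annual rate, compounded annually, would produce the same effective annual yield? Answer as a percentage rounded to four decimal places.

12.4989%

EAR = (1 + 0.12131/2)^2 − 1 = 0.124989.
Compounded annually, the equivalent nominal rate is the EAR itself: 12.4989%.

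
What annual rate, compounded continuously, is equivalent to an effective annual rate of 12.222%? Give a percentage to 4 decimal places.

Continuous: nominal r satisfies e^r − 1 = 0.12222.
r = ln(1 + 0.12222) = ln(1.12222) = 0.115309 = 11.5309%.

11.5309%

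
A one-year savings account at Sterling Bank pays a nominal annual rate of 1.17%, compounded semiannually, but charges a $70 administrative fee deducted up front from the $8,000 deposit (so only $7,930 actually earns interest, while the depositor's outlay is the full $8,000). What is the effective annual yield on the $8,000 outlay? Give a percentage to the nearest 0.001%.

Value after one year: 7,930 × (1 + 0.0117/2)^2 = 7,930 × 1.011734 = $8,023.05.
Effective yield on the $8,000 outlay: 8,023.05 / 8,000 − 1 = 0.002882 = 0.288%.

0.288%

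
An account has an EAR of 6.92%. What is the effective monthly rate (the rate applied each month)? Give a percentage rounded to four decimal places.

The per-month rate i satisfies (1 + i)^12 = 1 + 0.0692.
i = 1.0692^(1/12) − 1 = 0.0055915 = 0.5591%.

0.5591%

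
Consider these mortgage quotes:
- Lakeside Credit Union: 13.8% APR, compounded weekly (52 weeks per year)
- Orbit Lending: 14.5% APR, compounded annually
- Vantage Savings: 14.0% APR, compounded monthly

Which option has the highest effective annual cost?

Lakeside Credit Union: (1 + 0.138/52)^52 − 1 = 14.777%
Orbit Lending: compounded annually, EAR = 14.500%
Vantage Savings: (1 + 0.140/12)^12 − 1 = 14.934%
The highest effective annual rate is Vantage Savings at 14.934%.

Vantage Savings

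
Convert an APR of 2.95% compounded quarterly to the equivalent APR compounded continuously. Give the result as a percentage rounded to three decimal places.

EAR = (1 + 0.0295/4)^4 − 1 = 0.029828.
Equivalent continuous rate: r = ln(1 + 0.029828) = 0.029392 = 2.939%.

2.939%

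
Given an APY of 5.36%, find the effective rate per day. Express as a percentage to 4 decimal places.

0.0143%

The per-day rate i satisfies (1 + i)^365 = 1 + 0.0536.
i = 1.0536^(1/365) − 1 = 0.0001431 = 0.0143%.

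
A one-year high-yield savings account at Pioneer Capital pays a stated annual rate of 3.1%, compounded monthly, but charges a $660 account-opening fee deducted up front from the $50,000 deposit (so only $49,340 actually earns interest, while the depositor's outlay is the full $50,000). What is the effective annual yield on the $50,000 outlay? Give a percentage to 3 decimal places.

Value after one year: 49,340 × (1 + 0.031/12)^12 = 49,340 × 1.031444 = $50,891.46.
Effective yield on the $50,000 outlay: 50,891.46 / 50,000 − 1 = 0.017829 = 1.783%.

1.783%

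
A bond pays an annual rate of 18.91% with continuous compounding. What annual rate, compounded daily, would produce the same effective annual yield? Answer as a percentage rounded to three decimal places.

18.915%

EAR under continuous compounding: e^0.1891 − 1 = 0.208162.
Solve (1 + r/365)^365 = 1.208162: r/365 = 1.208162^(1/365) − 1 = 0.000518, so r = 0.189149 = 18.915%.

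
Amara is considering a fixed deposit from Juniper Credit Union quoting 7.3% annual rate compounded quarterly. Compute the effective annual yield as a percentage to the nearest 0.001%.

7.502%

EAR = (1 + 0.073/4)^4 − 1.
= (1 + 0.018250)^4 − 1 = 1.075023 − 1 = 7.502%.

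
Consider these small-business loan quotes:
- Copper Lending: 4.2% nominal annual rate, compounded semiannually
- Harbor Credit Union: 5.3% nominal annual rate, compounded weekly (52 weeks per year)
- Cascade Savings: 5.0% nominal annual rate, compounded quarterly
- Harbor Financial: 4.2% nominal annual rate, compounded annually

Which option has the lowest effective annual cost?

Copper Lending: (1 + 0.042/2)^2 − 1 = 4.244%
Harbor Credit Union: (1 + 0.053/52)^52 − 1 = 5.440%
Cascade Savings: (1 + 0.050/4)^4 − 1 = 5.095%
Harbor Financial: compounded annually, EAR = 4.200%
The lowest effective annual rate is Harbor Financial at 4.200%.

Harbor Financial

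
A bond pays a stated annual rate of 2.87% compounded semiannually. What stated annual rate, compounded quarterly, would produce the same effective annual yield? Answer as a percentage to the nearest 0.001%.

2.860%

EAR = (1 + 0.0287/2)^2 − 1 = 0.028906.
Solve (1 + r/4)^4 = 1.028906: r/4 = 1.028906^(1/4) − 1 = 0.007149, so r = 0.028598 = 2.860%.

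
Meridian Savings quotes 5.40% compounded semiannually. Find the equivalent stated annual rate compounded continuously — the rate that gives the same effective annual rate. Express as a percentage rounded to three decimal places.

5.328%

EAR = (1 + 0.0540/2)^2 − 1 = 0.054729.
Equivalent continuous rate: r = ln(1 + 0.054729) = 0.053284 = 5.328%.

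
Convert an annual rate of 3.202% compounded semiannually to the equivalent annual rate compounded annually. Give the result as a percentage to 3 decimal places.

EAR = (1 + 0.03202/2)^2 − 1 = 0.032276.
Compounded annually, the equivalent nominal rate is the EAR itself: 3.228%.

3.228%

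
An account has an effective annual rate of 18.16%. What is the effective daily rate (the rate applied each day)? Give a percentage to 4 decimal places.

The per-day rate i satisfies (1 + i)^365 = 1 + 0.1816.
i = 1.1816^(1/365) − 1 = 0.0004573 = 0.0457%.

0.0457%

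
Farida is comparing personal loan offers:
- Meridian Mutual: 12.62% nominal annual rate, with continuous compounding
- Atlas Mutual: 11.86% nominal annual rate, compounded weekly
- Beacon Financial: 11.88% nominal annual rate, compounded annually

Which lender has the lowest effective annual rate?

Beacon Financial

Meridian Mutual: e^0.1262 − 1 = 13.451%
Atlas Mutual: (1 + 0.1186/52)^52 − 1 = 12.577%
Beacon Financial: compounded annually, EAR = 11.880%
The lowest effective annual rate is Beacon Financial at 11.880%.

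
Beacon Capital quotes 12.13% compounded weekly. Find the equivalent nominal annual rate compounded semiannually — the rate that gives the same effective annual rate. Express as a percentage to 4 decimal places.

12.4904%

EAR = (1 + 0.1213/52)^52 − 1 = 0.128804.
Solve (1 + r/2)^2 = 1.128804: r/2 = 1.128804^(1/2) − 1 = 0.062452, so r = 0.124904 = 12.4904%.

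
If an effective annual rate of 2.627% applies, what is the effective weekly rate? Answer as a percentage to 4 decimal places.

0.0499%

The per-week rate i satisfies (1 + i)^52 = 1 + 0.02627.
i = 1.02627^(1/52) − 1 = 0.0004988 = 0.0499%.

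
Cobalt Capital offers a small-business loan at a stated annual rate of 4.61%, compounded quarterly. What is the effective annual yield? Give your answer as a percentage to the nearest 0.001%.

4.690%

EAR = (1 + 0.0461/4)^4 − 1.
= 1.046903 − 1 = 4.690%.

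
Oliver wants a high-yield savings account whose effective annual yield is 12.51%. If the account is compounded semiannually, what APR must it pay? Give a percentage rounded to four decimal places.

12.1415%

(1 + r/2)^2 − 1 = 0.1251, so 1 + r/2 = 1.1251^(1/2).
r/2 = 0.060707, so r = 0.121415 = 12.1415%.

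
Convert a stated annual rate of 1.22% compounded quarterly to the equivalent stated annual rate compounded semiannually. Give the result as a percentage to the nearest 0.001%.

EAR = (1 + 0.0122/4)^4 − 1 = 0.012256.
Solve (1 + r/2)^2 = 1.012256: r/2 = 1.012256^(1/2) − 1 = 0.006109, so r = 0.012219 = 1.222%.

1.222%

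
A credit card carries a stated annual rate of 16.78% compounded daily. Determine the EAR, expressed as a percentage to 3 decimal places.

EAR = (1 + 0.1678/365)^365 − 1.
= 1.182654 − 1 = 18.265%.

18.265%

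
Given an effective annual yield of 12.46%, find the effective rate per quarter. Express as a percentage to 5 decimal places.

The per-quarter rate i satisfies (1 + i)^4 = 1 + 0.1246.
i = 1.1246^(1/4) − 1 = 0.0297920 = 2.97920%.

2.97920%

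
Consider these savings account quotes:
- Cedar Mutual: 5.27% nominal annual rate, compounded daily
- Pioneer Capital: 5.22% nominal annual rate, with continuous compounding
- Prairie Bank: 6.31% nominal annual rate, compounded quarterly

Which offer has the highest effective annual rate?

Cedar Mutual: (1 + 0.0527/365)^365 − 1 = 5.411%
Pioneer Capital: e^0.0522 − 1 = 5.359%
Prairie Bank: (1 + 0.0631/4)^4 − 1 = 6.461%
The highest effective annual rate is Prairie Bank at 6.461%.

Prairie Bank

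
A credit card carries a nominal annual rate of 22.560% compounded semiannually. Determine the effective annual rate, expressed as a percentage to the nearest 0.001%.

EAR = (1 + 0.22560/2)^2 − 1.
= (1 + 0.112800)^2 − 1 = 1.238324 − 1 = 23.832%.

23.832%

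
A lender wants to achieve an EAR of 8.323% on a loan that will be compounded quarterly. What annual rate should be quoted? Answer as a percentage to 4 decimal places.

(1 + r/4)^4 − 1 = 0.08323, so 1 + r/4 = 1.08323^(1/4).
r/4 = 0.020188, so r = 0.080752 = 8.0752%.

8.0752%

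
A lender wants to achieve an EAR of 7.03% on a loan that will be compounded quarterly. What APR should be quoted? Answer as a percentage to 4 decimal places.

(1 + r/4)^4 − 1 = 0.0703, so 1 + r/4 = 1.0703^(1/4).
r/4 = 0.017130, so r = 0.068519 = 6.8519%.

6.8519%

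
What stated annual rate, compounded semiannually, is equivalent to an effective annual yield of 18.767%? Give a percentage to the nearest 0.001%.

17.961%

(1 + r/2)^2 − 1 = 0.18767, so 1 + r/2 = 1.18767^(1/2).
r/2 = 0.089803, so r = 0.179605 = 17.961%.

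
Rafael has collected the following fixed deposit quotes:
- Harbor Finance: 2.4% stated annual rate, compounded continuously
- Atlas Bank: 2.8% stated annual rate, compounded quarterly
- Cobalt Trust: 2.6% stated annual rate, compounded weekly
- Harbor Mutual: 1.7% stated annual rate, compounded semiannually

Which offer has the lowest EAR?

Harbor Finance: e^0.024 − 1 = 2.429%
Atlas Bank: (1 + 0.028/4)^4 − 1 = 2.830%
Cobalt Trust: (1 + 0.026/52)^52 − 1 = 2.633%
Harbor Mutual: (1 + 0.017/2)^2 − 1 = 1.707%
The lowest effective annual rate is Harbor Mutual at 1.707%.

Harbor Mutual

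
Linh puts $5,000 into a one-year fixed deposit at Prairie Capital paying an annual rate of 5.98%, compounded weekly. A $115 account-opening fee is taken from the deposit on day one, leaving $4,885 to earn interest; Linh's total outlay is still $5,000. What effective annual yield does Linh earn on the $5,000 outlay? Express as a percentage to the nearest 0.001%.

Value after one year: 4,885 × (1 + 0.0598/52)^52 = 4,885 × 1.061588 = $5,185.86.
Effective yield on the $5,000 outlay: 5,185.86 / 5,000 − 1 = 0.037171 = 3.717%.

3.717%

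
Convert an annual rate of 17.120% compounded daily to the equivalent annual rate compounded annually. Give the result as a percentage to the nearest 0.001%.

18.668%

EAR = (1 + 0.17120/365)^365 − 1 = 0.186680.
Compounded annually, the equivalent nominal rate is the EAR itself: 18.668%.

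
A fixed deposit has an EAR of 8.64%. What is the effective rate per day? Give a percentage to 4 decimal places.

The per-day rate i satisfies (1 + i)^365 = 1 + 0.0864.
i = 1.0864^(1/365) − 1 = 0.0002271 = 0.0227%.

0.0227%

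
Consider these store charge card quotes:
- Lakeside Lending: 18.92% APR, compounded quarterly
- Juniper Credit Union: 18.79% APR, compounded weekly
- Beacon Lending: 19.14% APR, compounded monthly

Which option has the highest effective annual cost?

Lakeside Lending: (1 + 0.1892/4)^4 − 1 = 20.305%
Juniper Credit Union: (1 + 0.1879/52)^52 − 1 = 20.630%
Beacon Lending: (1 + 0.1914/12)^12 − 1 = 20.912%
The highest effective annual rate is Beacon Lending at 20.912%.

Beacon Lending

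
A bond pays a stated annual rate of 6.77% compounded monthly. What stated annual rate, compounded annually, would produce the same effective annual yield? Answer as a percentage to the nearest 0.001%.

6.984%

EAR = (1 + 0.0677/12)^12 − 1 = 0.069841.
Compounded annually, the equivalent nominal rate is the EAR itself: 6.984%.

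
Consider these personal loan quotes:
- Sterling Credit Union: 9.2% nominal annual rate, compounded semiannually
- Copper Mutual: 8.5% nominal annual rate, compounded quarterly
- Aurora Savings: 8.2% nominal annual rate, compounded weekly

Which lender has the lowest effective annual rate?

Aurora Savings

Sterling Credit Union: (1 + 0.092/2)^2 − 1 = 9.412%
Copper Mutual: (1 + 0.085/4)^4 − 1 = 8.775%
Aurora Savings: (1 + 0.082/52)^52 − 1 = 8.539%
The lowest effective annual rate is Aurora Savings at 8.539%.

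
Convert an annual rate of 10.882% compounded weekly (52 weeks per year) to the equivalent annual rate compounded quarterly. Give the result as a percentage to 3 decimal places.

11.020%

EAR = (1 + 0.10882/52)^52 − 1 = 0.114835.
Solve (1 + r/4)^4 = 1.114835: r/4 = 1.114835^(1/4) − 1 = 0.027549, so r = 0.110197 = 11.020%.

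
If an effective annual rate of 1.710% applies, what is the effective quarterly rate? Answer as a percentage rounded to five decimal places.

The per-quarter rate i satisfies (1 + i)^4 = 1 + 0.01710.
i = 1.01710^(1/4) − 1 = 0.0042479 = 0.42479%.

0.42479%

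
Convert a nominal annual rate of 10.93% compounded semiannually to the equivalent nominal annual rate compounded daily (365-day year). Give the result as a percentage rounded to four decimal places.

10.6433%

EAR = (1 + 0.1093/2)^2 − 1 = 0.112287.
Solve (1 + r/365)^365 = 1.112287: r/365 = 1.112287^(1/365) − 1 = 0.000292, so r = 0.106433 = 10.6433%.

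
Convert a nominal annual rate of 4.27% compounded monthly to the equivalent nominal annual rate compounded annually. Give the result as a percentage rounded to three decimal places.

EAR = (1 + 0.0427/12)^12 − 1 = 0.043546.
Compounded annually, the equivalent nominal rate is the EAR itself: 4.355%.

4.355%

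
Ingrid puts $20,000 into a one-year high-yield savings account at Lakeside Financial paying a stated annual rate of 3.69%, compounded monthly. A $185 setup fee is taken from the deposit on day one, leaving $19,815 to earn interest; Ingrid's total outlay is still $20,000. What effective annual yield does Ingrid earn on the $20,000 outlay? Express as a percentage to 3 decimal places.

Value after one year: 19,815 × (1 + 0.0369/12)^12 = 19,815 × 1.037531 = $20,558.67.
Effective yield on the $20,000 outlay: 20,558.67 / 20,000 − 1 = 0.027933 = 2.793%.

2.793%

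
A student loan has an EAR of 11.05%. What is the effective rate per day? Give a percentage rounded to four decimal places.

The per-day rate i satisfies (1 + i)^365 = 1 + 0.1105.
i = 1.1105^(1/365) − 1 = 0.0002872 = 0.0287%.

0.0287%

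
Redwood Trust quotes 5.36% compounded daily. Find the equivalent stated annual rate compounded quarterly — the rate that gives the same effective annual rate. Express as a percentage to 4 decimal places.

EAR = (1 + 0.0536/365)^365 − 1 = 0.055058.
Solve (1 + r/4)^4 = 1.055058: r/4 = 1.055058^(1/4) − 1 = 0.013489, so r = 0.053957 = 5.3957%.

5.3957%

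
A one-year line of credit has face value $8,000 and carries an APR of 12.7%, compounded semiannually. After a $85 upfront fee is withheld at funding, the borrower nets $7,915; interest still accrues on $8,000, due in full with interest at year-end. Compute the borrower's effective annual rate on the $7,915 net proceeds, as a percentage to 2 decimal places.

Amount owed after one year: 8,000 × (1 + 0.127/2)^2 = 8,000 × 1.131032 = $9,048.26.
Effective rate on net proceeds: 9,048.26 / 7,915 − 1 = 0.143179 = 14.32%.

14.32%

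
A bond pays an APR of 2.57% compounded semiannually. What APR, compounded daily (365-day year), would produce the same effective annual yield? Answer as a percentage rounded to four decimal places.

EAR = (1 + 0.0257/2)^2 − 1 = 0.025865.
Solve (1 + r/365)^365 = 1.025865: r/365 = 1.025865^(1/365) − 1 = 0.000070, so r = 0.025537 = 2.5537%.

2.5537%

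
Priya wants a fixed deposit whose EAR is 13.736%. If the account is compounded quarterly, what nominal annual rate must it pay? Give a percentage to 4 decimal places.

(1 + r/4)^4 − 1 = 0.13736, so 1 + r/4 = 1.13736^(1/4).
r/4 = 0.032701, so r = 0.130803 = 13.0803%.

13.0803%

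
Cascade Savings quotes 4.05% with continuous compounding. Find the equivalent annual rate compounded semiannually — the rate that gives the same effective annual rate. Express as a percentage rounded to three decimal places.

EAR under continuous compounding: e^0.0405 − 1 = 0.041331.
Solve (1 + r/2)^2 = 1.041331: r/2 = 1.041331^(1/2) − 1 = 0.020456, so r = 0.040913 = 4.091%.

4.091%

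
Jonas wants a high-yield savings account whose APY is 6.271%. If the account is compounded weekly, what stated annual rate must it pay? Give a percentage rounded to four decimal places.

6.0858%

(1 + r/52)^52 − 1 = 0.06271, so 1 + r/52 = 1.06271^(1/52).
r/52 = 0.001170, so r = 0.060858 = 6.0858%.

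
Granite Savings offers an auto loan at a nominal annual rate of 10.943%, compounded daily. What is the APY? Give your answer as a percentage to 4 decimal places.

EAR = (1 + 0.10943/365)^365 − 1.
= (1 + 0.000300)^365 − 1 = 1.115624 − 1 = 11.5624%.

11.5624%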